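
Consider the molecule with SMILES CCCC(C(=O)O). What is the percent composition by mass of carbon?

Atom tally by fragment:
  CH3 → C:1 H:3
  CH2 → C:1 H:2
  CH2 → C:1 H:2
  CH2COOH → C:2 H:3 O:2
Element totals:
  C: 5
  H: 10
  O: 2
Molecular formula: C5H10O2.
Molar mass = 102.133 g/mol.
Mass from C: 5 × 12.011 = 60.055 g/mol.
%C = 60.055 / 102.133 × 100 = 58.80%.

58.80%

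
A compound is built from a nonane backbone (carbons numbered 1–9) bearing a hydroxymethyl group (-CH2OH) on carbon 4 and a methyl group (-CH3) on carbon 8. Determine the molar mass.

172.31 g/mol

Atom tally by fragment:
  CH3 → C:1 H:3
  CH2 → C:1 H:2
  CH2 → C:1 H:2
  CH(CH2OH) → C:2 H:4 O:1
  CH2 → C:1 H:2
  CH2 → C:1 H:2
  CH2 → C:1 H:2
  CH(CH3) → C:2 H:4
  CH3 → C:1 H:3
Element totals:
  C: 11
  H: 24
  O: 1
Molecular formula: C11H24O.
  M = 11(12.011) + 24(1.008) + 15.999
    = 132.121 + 24.192 + 15.999 = 172.312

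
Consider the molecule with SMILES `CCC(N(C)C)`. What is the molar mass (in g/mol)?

Atom tally by fragment:
  CH3 → C:1 H:3
  CH2 → C:1 H:2
  CH2N(CH3)2 → C:3 H:8 N:1
Element totals:
  C: 5
  H: 13
  N: 1
Molecular formula: C5H13N.
  M = 5(12.011) + 13(1.008) + 14.007
    = 60.055 + 13.104 + 14.007 = 87.166

87.17 g/mol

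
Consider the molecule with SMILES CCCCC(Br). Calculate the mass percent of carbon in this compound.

Atom tally by fragment:
  CH3 → C:1 H:3
  CH2 → C:1 H:2
  CH2 → C:1 H:2
  CH2 → C:1 H:2
  CH2Br → C:1 H:2 Br:1
Element totals:
  C: 5
  H: 11
  Br: 1
Molecular formula: C5H11Br.
Molar mass = 151.047 g/mol.
Mass from C: 5 × 12.011 = 60.055 g/mol.
%C = 60.055 / 151.047 × 100 = 39.76%.

39.76%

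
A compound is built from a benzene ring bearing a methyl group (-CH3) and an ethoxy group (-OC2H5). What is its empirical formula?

C9H12O

Atom tally by fragment:
  benzene ring core → C:6 H:6
  (− 2 ring H displaced by substituents)
  + CH3 → C:1 H:3
  + OC2H5 → C:2 H:5 O:1
Element totals:
  C: 9
  H: 12
  O: 1
Molecular formula: C9H12O.
gcd of subscripts (9, 12, 1) = 1, so the empirical formula equals the molecular formula.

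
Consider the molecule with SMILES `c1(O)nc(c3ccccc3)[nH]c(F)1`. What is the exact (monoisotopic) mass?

178.0542

Atom tally by fragment:
  imidazole ring core → C:3 H:4 N:2
  (− 3 ring H displaced by substituents)
  + OH → O:1 H:1
  + C6H5 → C:6 H:5
  + F → F:1
Element totals:
  C: 9
  H: 7
  F: 1
  N: 2
  O: 1
Molecular formula: C9H7FN2O.
  M = 9(12.0) + 7(1.007825) + 18.998403 + 2(14.003074) + 15.994915
    = 108.000000 + 7.054775 + 18.998403 + 28.006148 + 15.994915 = 178.054241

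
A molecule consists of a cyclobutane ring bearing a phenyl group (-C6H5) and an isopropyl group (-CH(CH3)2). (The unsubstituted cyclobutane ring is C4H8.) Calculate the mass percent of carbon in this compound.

89.59%

Atom tally by fragment:
  cyclobutane ring core → C:4 H:8
  (− 2 ring H displaced by substituents)
  + C6H5 → C:6 H:5
  + CH(CH3)2 → C:3 H:7
Element totals:
  C: 13
  H: 18
Molecular formula: C13H18.
Molar mass = 174.287 g/mol.
Mass from C: 13 × 12.011 = 156.143 g/mol.
%C = 156.143 / 174.287 × 100 = 89.59%.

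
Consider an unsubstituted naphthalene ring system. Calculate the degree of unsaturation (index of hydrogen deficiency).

7

Atom tally by fragment:
  naphthalene ring system core → C:10 H:8
Element totals:
  C: 10
  H: 8
Molecular formula: C10H8.
DoU = (2C + 2 + N − H − X) / 2 = (2·10 + 2 + 0 − 8 − 0) / 2 = 7.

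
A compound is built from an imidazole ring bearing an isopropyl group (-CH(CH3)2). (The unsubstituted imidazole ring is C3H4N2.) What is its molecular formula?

Atom tally by fragment:
  imidazole ring core → C:3 H:4 N:2
  (− 1 ring H displaced by substituents)
  + CH(CH3)2 → C:3 H:7
Element totals:
  C: 6
  H: 10
  N: 2

C6H10N2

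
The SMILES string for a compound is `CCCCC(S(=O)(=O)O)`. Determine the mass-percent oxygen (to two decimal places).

Atom tally by fragment:
  CH3 → C:1 H:3
  CH2 → C:1 H:2
  CH2 → C:1 H:2
  CH2 → C:1 H:2
  CH2SO3H → C:1 H:3 S:1 O:3
Element totals:
  C: 5
  H: 12
  O: 3
  S: 1
Molecular formula: C5H12O3S.
Molar mass = 152.208 g/mol.
Mass from O: 3 × 15.999 = 47.997 g/mol.
%O = 47.997 / 152.208 × 100 = 31.53%.

31.53%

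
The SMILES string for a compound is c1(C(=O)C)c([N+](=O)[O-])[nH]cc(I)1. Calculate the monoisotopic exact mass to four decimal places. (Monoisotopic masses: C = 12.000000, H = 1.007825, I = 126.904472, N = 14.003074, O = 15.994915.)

Atom tally by fragment:
  pyrrole ring core → C:4 H:5 N:1
  (− 3 ring H displaced by substituents)
  + COCH3 → C:2 H:3 O:1
  + NO2 → N:1 O:2
  + I → I:1
Element totals:
  C: 6
  H: 5
  I: 1
  N: 2
  O: 3
Molecular formula: C6H5IN2O3.
  M = 6(12.0) + 5(1.007825) + 126.904472 + 2(14.003074) + 3(15.994915)
    = 72.000000 + 5.039125 + 126.904472 + 28.006148 + 47.984745 = 279.934490

279.9345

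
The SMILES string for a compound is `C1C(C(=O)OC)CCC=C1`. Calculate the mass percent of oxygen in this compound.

22.83%

Atom tally by fragment:
  cyclohexene ring core → C:6 H:10
  (− 1 ring H displaced by substituents)
  + COOCH3 → C:2 H:3 O:2
Element totals:
  C: 8
  H: 12
  O: 2
Molecular formula: C8H12O2.
Molar mass = 140.182 g/mol.
Mass from O: 2 × 15.999 = 31.998 g/mol.
%O = 31.998 / 140.182 × 100 = 22.83%.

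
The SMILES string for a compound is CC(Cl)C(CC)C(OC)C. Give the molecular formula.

C8H17ClO

Atom tally by fragment:
  CH3 → C:1 H:3
  CH(Cl) → C:1 H:1 Cl:1
  CH(C2H5) → C:3 H:6
  CH(OCH3) → C:2 H:4 O:1
  CH3 → C:1 H:3
Element totals:
  C: 8
  H: 17
  Cl: 1
  O: 1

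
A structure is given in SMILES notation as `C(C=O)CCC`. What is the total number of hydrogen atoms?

10

Atom tally by fragment:
  OHCCH2 → C:2 H:3 O:1
  CH2 → C:1 H:2
  CH2 → C:1 H:2
  CH3 → C:1 H:3
Element totals:
  C: 5
  H: 10
  O: 1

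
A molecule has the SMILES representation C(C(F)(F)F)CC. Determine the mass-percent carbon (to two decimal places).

42.86%

Atom tally by fragment:
  F3CCH2 → C:2 H:2 F:3
  CH2 → C:1 H:2
  CH3 → C:1 H:3
Element totals:
  C: 4
  H: 7
  F: 3
Molecular formula: C4H7F3.
Molar mass = 112.094 g/mol.
Mass from C: 4 × 12.011 = 48.044 g/mol.
%C = 48.044 / 112.094 × 100 = 42.86%.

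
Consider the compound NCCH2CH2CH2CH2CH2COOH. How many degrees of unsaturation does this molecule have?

3

Element totals:
  C: 7
  H: 11
  N: 1
  O: 2
Molecular formula: C7H11NO2.
DoU = (2C + 2 + N − H − X) / 2 = (2·7 + 2 + 1 − 11 − 0) / 2 = 3.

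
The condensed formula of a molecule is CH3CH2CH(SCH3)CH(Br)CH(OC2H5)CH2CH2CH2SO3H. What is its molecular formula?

C11H23BrO4S2

Atom tally by fragment:
  CH3 → C:1 H:3
  CH2 → C:1 H:2
  CH(SCH3) → C:2 H:4 S:1
  CH(Br) → C:1 H:1 Br:1
  CH(OC2H5) → C:3 H:6 O:1
  CH2 → C:1 H:2
  CH2 → C:1 H:2
  CH2SO3H → C:1 H:3 S:1 O:3
Element totals:
  C: 11
  H: 23
  Br: 1
  O: 4
  S: 2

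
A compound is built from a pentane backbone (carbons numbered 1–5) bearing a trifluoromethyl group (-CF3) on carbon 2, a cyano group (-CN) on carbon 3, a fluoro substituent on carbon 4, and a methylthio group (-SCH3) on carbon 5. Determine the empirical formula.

C8H11F4NS

Atom tally by fragment:
  CH3 → C:1 H:3
  CH(CF3) → C:2 H:1 F:3
  CH(CN) → C:2 H:1 N:1
  CH(F) → C:1 H:1 F:1
  CH2SCH3 → C:2 H:5 S:1
Element totals:
  C: 8
  H: 11
  F: 4
  N: 1
  S: 1
Molecular formula: C8H11F4NS.
gcd of subscripts (8, 4, 11, 1, 1) = 1, so the empirical formula equals the molecular formula.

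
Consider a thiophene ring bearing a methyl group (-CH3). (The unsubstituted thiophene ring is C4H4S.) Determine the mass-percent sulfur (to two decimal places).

32.66%

Atom tally by fragment:
  thiophene ring core → C:4 H:4 S:1
  (− 1 ring H displaced by substituents)
  + CH3 → C:1 H:3
Element totals:
  C: 5
  H: 6
  S: 1
Molecular formula: C5H6S.
Molar mass = 98.163 g/mol.
Mass from S: 1 × 32.06 = 32.060 g/mol.
%S = 32.060 / 98.163 × 100 = 32.66%.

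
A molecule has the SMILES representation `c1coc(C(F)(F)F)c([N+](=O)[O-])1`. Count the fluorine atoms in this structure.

3

Atom tally by fragment:
  furan ring core → C:4 H:4 O:1
  (− 2 ring H displaced by substituents)
  + CF3 → C:1 F:3
  + NO2 → N:1 O:2
Element totals:
  C: 5
  H: 2
  F: 3
  N: 1
  O: 3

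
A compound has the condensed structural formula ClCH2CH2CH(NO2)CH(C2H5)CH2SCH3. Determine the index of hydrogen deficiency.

1

Element totals:
  C: 8
  H: 16
  Cl: 1
  N: 1
  O: 2
  S: 1
Molecular formula: C8H16ClNO2S.
DoU = (2C + 2 + N − H − X) / 2 = (2·8 + 2 + 1 − 16 − 1) / 2 = 1.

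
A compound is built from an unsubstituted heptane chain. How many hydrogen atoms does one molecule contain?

Atom tally by fragment:
  CH3 → C:1 H:3
  CH2 → C:1 H:2
  CH2 → C:1 H:2
  CH2 → C:1 H:2
  CH2 → C:1 H:2
  CH2 → C:1 H:2
  CH3 → C:1 H:3
Element totals:
  C: 7
  H: 16

16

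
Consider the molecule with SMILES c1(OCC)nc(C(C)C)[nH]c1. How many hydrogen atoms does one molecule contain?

Atom tally by fragment:
  imidazole ring core → C:3 H:4 N:2
  (− 2 ring H displaced by substituents)
  + OC2H5 → C:2 H:5 O:1
  + CH(CH3)2 → C:3 H:7
Element totals:
  C: 8
  H: 14
  N: 2
  O: 1

14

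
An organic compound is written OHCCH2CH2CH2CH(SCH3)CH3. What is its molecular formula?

Atom tally by fragment:
  OHCCH2 → C:2 H:3 O:1
  CH2 → C:1 H:2
  CH2 → C:1 H:2
  CH(SCH3) → C:2 H:4 S:1
  CH3 → C:1 H:3
Element totals:
  C: 7
  H: 14
  O: 1
  S: 1

C7H14OS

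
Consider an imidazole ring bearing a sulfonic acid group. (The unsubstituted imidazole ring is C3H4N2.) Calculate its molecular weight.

Atom tally by fragment:
  imidazole ring core → C:3 H:4 N:2
  (− 1 ring H displaced by substituents)
  + SO3H → S:1 O:3 H:1
Element totals:
  C: 3
  H: 4
  N: 2
  O: 3
  S: 1
Molecular formula: C3H4N2O3S.
  M = 3(12.011) + 4(1.008) + 2(14.007) + 3(15.999) + 32.06
    = 36.033 + 4.032 + 28.014 + 47.997 + 32.060 = 148.136

148.14 g/mol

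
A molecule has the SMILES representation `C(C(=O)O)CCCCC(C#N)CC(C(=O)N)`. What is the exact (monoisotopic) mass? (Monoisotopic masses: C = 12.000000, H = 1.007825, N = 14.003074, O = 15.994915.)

226.1317

Atom tally by fragment:
  HOOCCH2 → C:2 H:3 O:2
  CH2 → C:1 H:2
  CH2 → C:1 H:2
  CH2 → C:1 H:2
  CH2 → C:1 H:2
  CH(CN) → C:2 H:1 N:1
  CH2 → C:1 H:2
  CH2CONH2 → C:2 H:4 O:1 N:1
Element totals:
  C: 11
  H: 18
  N: 2
  O: 3
Molecular formula: C11H18N2O3.
  M = 11(12.0) + 18(1.007825) + 2(14.003074) + 3(15.994915)
    = 132.000000 + 18.140850 + 28.006148 + 47.984745 = 226.131743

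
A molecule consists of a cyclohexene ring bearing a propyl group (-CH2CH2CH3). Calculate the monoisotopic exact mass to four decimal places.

124.1252

Atom tally by fragment:
  cyclohexene ring core → C:6 H:10
  (− 1 ring H displaced by substituents)
  + CH2CH2CH3 → C:3 H:7
Element totals:
  C: 9
  H: 16
Molecular formula: C9H16.
  M = 9(12.0) + 16(1.007825)
    = 108.000000 + 16.125200 = 124.125200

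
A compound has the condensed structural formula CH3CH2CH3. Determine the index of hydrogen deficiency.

0

Element totals:
  C: 3
  H: 8
Molecular formula: C3H8.
DoU = (2C + 2 + N − H − X) / 2 = (2·3 + 2 + 0 − 8 − 0) / 2 = 0.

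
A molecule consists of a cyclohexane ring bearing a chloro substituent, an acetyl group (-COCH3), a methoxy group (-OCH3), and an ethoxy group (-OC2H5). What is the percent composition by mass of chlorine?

15.10%

Atom tally by fragment:
  cyclohexane ring core → C:6 H:12
  (− 4 ring H displaced by substituents)
  + Cl → Cl:1
  + COCH3 → C:2 H:3 O:1
  + OCH3 → C:1 H:3 O:1
  + OC2H5 → C:2 H:5 O:1
Element totals:
  C: 11
  H: 19
  Cl: 1
  O: 3
Molecular formula: C11H19ClO3.
Molar mass = 234.720 g/mol.
Mass from Cl: 1 × 35.45 = 35.450 g/mol.
%Cl = 35.450 / 234.720 × 100 = 15.10%.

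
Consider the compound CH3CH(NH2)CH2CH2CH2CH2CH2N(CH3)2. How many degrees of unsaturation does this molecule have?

Element totals:
  C: 9
  H: 22
  N: 2
Molecular formula: C9H22N2.
DoU = (2C + 2 + N − H − X) / 2 = (2·9 + 2 + 2 − 22 − 0) / 2 = 0.

0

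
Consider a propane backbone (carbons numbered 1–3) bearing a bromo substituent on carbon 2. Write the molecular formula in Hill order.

Atom tally by fragment:
  CH3 → C:1 H:3
  CH(Br) → C:1 H:1 Br:1
  CH3 → C:1 H:3
Element totals:
  C: 3
  H: 7
  Br: 1

C3H7Br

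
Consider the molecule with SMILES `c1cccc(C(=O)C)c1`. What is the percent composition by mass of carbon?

79.97%

Atom tally by fragment:
  benzene ring core → C:6 H:6
  (− 1 ring H displaced by substituents)
  + COCH3 → C:2 H:3 O:1
Element totals:
  C: 8
  H: 8
  O: 1
Molecular formula: C8H8O.
Molar mass = 120.151 g/mol.
Mass from C: 8 × 12.011 = 96.088 g/mol.
%C = 96.088 / 120.151 × 100 = 79.97%.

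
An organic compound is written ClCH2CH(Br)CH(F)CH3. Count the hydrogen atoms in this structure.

Atom tally by fragment:
  ClCH2 → C:1 H:2 Cl:1
  CH(Br) → C:1 H:1 Br:1
  CH(F) → C:1 H:1 F:1
  CH3 → C:1 H:3
Element totals:
  C: 4
  H: 7
  Br: 1
  Cl: 1
  F: 1

7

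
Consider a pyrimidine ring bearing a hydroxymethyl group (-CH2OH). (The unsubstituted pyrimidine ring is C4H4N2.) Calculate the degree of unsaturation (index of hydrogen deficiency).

Atom tally by fragment:
  pyrimidine ring core → C:4 H:4 N:2
  (− 1 ring H displaced by substituents)
  + CH2OH → C:1 H:3 O:1
Element totals:
  C: 5
  H: 6
  N: 2
  O: 1
Molecular formula: C5H6N2O.
DoU = (2C + 2 + N − H − X) / 2 = (2·5 + 2 + 2 − 6 − 0) / 2 = 4.

4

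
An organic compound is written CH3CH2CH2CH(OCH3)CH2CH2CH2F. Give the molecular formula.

Element totals:
  C: 8
  H: 17
  F: 1
  O: 1

C8H17FO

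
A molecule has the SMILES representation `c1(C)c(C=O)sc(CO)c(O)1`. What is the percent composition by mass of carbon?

48.83%

Atom tally by fragment:
  thiophene ring core → C:4 H:4 S:1
  (− 4 ring H displaced by substituents)
  + CH3 → C:1 H:3
  + CHO → C:1 H:1 O:1
  + CH2OH → C:1 H:3 O:1
  + OH → O:1 H:1
Element totals:
  C: 7
  H: 8
  O: 3
  S: 1
Molecular formula: C7H8O3S.
Molar mass = 172.198 g/mol.
Mass from C: 7 × 12.011 = 84.077 g/mol.
%C = 84.077 / 172.198 × 100 = 48.83%.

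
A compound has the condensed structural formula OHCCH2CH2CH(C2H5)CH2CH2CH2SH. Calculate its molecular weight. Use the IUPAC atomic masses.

Element totals:
  C: 9
  H: 18
  O: 1
  S: 1
Molecular formula: C9H18OS.
  M = 9(12.011) + 18(1.008) + 15.999 + 32.06
    = 108.099 + 18.144 + 15.999 + 32.060 = 174.302

174.30 g/mol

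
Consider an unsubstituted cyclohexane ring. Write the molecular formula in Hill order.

C6H12

Atom tally by fragment:
  cyclohexane ring core → C:6 H:12
Element totals:
  C: 6
  H: 12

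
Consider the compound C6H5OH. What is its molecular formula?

C6H6O

Atom tally by fragment:
  benzene ring core → C:6 H:6
  (− 1 ring H displaced by substituents)
  + OH → O:1 H:1
Element totals:
  C: 6
  H: 6
  O: 1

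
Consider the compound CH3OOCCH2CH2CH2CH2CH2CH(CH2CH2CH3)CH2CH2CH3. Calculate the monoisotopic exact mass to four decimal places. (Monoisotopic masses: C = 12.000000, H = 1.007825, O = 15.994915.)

228.2089

Element totals:
  C: 14
  H: 28
  O: 2
Molecular formula: C14H28O2.
  M = 14(12.0) + 28(1.007825) + 2(15.994915)
    = 168.000000 + 28.219100 + 31.989830 = 228.208930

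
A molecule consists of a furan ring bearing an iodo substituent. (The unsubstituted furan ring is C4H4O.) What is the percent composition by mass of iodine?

Atom tally by fragment:
  furan ring core → C:4 H:4 O:1
  (− 1 ring H displaced by substituents)
  + I → I:1
Element totals:
  C: 4
  H: 3
  I: 1
  O: 1
Molecular formula: C4H3IO.
Molar mass = 193.971 g/mol.
Mass from I: 1 × 126.904 = 126.904 g/mol.
%I = 126.904 / 193.971 × 100 = 65.42%.

65.42%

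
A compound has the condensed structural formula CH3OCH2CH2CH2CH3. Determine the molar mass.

88.15 g/mol

Element totals:
  C: 5
  H: 12
  O: 1
Molecular formula: C5H12O.
  M = 5(12.011) + 12(1.008) + 15.999
    = 60.055 + 12.096 + 15.999 = 88.150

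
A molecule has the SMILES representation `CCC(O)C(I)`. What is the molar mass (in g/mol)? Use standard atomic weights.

200.02 g/mol

Atom tally by fragment:
  CH3 → C:1 H:3
  CH2 → C:1 H:2
  CH(OH) → C:1 H:2 O:1
  CH2I → C:1 H:2 I:1
Element totals:
  C: 4
  H: 9
  I: 1
  O: 1
Molecular formula: C4H9IO.
  M = 4(12.011) + 9(1.008) + 126.904 + 15.999
    = 48.044 + 9.072 + 126.904 + 15.999 = 200.019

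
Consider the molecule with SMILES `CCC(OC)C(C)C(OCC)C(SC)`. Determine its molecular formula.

C11H24O2S

Atom tally by fragment:
  CH3 → C:1 H:3
  CH2 → C:1 H:2
  CH(OCH3) → C:2 H:4 O:1
  CH(CH3) → C:2 H:4
  CH(OC2H5) → C:3 H:6 O:1
  CH2SCH3 → C:2 H:5 S:1
Element totals:
  C: 11
  H: 24
  O: 2
  S: 1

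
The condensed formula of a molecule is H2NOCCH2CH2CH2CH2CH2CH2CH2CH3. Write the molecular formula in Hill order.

C9H19NO

Atom tally by fragment:
  H2NOCCH2 → C:2 H:4 O:1 N:1
  CH2 → C:1 H:2
  CH2 → C:1 H:2
  CH2 → C:1 H:2
  CH2 → C:1 H:2
  CH2 → C:1 H:2
  CH2 → C:1 H:2
  CH3 → C:1 H:3
Element totals:
  C: 9
  H: 19
  N: 1
  O: 1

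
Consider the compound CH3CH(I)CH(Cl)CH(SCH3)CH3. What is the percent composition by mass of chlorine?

12.73%

Atom tally by fragment:
  CH3 → C:1 H:3
  CH(I) → C:1 H:1 I:1
  CH(Cl) → C:1 H:1 Cl:1
  CH(SCH3) → C:2 H:4 S:1
  CH3 → C:1 H:3
Element totals:
  C: 6
  H: 12
  Cl: 1
  I: 1
  S: 1
Molecular formula: C6H12ClIS.
Molar mass = 278.576 g/mol.
Mass from Cl: 1 × 35.45 = 35.450 g/mol.
%Cl = 35.450 / 278.576 × 100 = 12.73%.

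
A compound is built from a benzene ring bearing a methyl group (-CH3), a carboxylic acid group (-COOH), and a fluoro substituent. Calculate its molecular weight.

Atom tally by fragment:
  benzene ring core → C:6 H:6
  (− 3 ring H displaced by substituents)
  + CH3 → C:1 H:3
  + COOH → C:1 H:1 O:2
  + F → F:1
Element totals:
  C: 8
  H: 7
  F: 1
  O: 2
Molecular formula: C8H7FO2.
  M = 8(12.011) + 7(1.008) + 18.998 + 2(15.999)
    = 96.088 + 7.056 + 18.998 + 31.998 = 154.140

154.14 g/mol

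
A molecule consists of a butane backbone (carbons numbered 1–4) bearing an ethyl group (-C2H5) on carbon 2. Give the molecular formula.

Atom tally by fragment:
  CH3 → C:1 H:3
  CH(C2H5) → C:3 H:6
  CH2 → C:1 H:2
  CH3 → C:1 H:3
Element totals:
  C: 6
  H: 14

C6H14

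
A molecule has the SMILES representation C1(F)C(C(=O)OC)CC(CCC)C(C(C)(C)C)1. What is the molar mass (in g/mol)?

Atom tally by fragment:
  cyclopentane ring core → C:5 H:10
  (− 4 ring H displaced by substituents)
  + F → F:1
  + COOCH3 → C:2 H:3 O:2
  + CH2CH2CH3 → C:3 H:7
  + C(CH3)3 → C:4 H:9
Element totals:
  C: 14
  H: 25
  F: 1
  O: 2
Molecular formula: C14H25FO2.
  M = 14(12.011) + 25(1.008) + 18.998 + 2(15.999)
    = 168.154 + 25.200 + 18.998 + 31.998 = 244.350

244.35 g/mol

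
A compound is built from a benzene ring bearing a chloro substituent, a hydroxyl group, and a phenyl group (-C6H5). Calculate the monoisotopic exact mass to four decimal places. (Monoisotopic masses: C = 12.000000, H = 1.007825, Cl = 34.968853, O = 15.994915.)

204.0342

Atom tally by fragment:
  benzene ring core → C:6 H:6
  (− 3 ring H displaced by substituents)
  + Cl → Cl:1
  + OH → O:1 H:1
  + C6H5 → C:6 H:5
Element totals:
  C: 12
  H: 9
  Cl: 1
  O: 1
Molecular formula: C12H9ClO.
  M = 12(12.0) + 9(1.007825) + 34.968853 + 15.994915
    = 144.000000 + 9.070425 + 34.968853 + 15.994915 = 204.034193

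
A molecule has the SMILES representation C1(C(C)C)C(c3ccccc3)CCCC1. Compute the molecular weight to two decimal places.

202.34 g/mol

Atom tally by fragment:
  cyclohexane ring core → C:6 H:12
  (− 2 ring H displaced by substituents)
  + CH(CH3)2 → C:3 H:7
  + C6H5 → C:6 H:5
Element totals:
  C: 15
  H: 22
Molecular formula: C15H22.
  M = 15(12.011) + 22(1.008)
    = 180.165 + 22.176 = 202.341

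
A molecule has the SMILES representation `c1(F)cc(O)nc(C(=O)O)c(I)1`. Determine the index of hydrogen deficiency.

5

Atom tally by fragment:
  pyridine ring core → C:5 H:5 N:1
  (− 4 ring H displaced by substituents)
  + F → F:1
  + OH → O:1 H:1
  + COOH → C:1 H:1 O:2
  + I → I:1
Element totals:
  C: 6
  H: 3
  F: 1
  I: 1
  N: 1
  O: 3
Molecular formula: C6H3FINO3.
DoU = (2C + 2 + N − H − X) / 2 = (2·6 + 2 + 1 − 3 − 2) / 2 = 5.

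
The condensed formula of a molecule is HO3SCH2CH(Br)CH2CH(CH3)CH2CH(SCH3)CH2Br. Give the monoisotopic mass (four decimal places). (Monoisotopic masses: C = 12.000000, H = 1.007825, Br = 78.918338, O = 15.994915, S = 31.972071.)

Element totals:
  C: 9
  H: 18
  Br: 2
  O: 3
  S: 2
Molecular formula: C9H18Br2O3S2.
  M = 9(12.0) + 18(1.007825) + 2(78.918338) + 3(15.994915) + 2(31.972071)
    = 108.000000 + 18.140850 + 157.836676 + 47.984745 + 63.944142 = 395.906413

395.9064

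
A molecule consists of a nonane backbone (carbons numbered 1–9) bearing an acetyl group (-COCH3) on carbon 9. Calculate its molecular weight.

170.30 g/mol

Atom tally by fragment:
  CH3 → C:1 H:3
  CH2 → C:1 H:2
  CH2 → C:1 H:2
  CH2 → C:1 H:2
  CH2 → C:1 H:2
  CH2 → C:1 H:2
  CH2 → C:1 H:2
  CH2 → C:1 H:2
  CH2COCH3 → C:3 H:5 O:1
Element totals:
  C: 11
  H: 22
  O: 1
Molecular formula: C11H22O.
  M = 11(12.011) + 22(1.008) + 15.999
    = 132.121 + 22.176 + 15.999 = 170.296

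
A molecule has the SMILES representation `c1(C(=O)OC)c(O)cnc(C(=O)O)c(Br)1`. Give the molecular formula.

C8H6BrNO5

Atom tally by fragment:
  pyridine ring core → C:5 H:5 N:1
  (− 4 ring H displaced by substituents)
  + COOCH3 → C:2 H:3 O:2
  + OH → O:1 H:1
  + COOH → C:1 H:1 O:2
  + Br → Br:1
Element totals:
  C: 8
  H: 6
  Br: 1
  N: 1
  O: 5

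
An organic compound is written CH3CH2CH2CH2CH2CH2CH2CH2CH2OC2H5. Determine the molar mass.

172.31 g/mol

Element totals:
  C: 11
  H: 24
  O: 1
Molecular formula: C11H24O.
  M = 11(12.011) + 24(1.008) + 15.999
    = 132.121 + 24.192 + 15.999 = 172.312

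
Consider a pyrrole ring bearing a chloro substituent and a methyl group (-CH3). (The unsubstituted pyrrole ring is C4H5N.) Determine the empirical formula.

Atom tally by fragment:
  pyrrole ring core → C:4 H:5 N:1
  (− 2 ring H displaced by substituents)
  + Cl → Cl:1
  + CH3 → C:1 H:3
Element totals:
  C: 5
  H: 6
  Cl: 1
  N: 1
Molecular formula: C5H6ClN.
gcd of subscripts (5, 1, 6, 1) = 1, so the empirical formula equals the molecular formula.

C5H6ClN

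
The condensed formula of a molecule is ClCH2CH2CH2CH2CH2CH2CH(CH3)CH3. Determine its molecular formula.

C9H19Cl

Atom tally by fragment:
  ClCH2 → C:1 H:2 Cl:1
  CH2 → C:1 H:2
  CH2 → C:1 H:2
  CH2 → C:1 H:2
  CH2 → C:1 H:2
  CH2 → C:1 H:2
  CH(CH3) → C:2 H:4
  CH3 → C:1 H:3
Element totals:
  C: 9
  H: 19
  Cl: 1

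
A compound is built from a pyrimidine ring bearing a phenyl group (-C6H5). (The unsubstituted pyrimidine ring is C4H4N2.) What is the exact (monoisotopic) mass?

Atom tally by fragment:
  pyrimidine ring core → C:4 H:4 N:2
  (− 1 ring H displaced by substituents)
  + C6H5 → C:6 H:5
Element totals:
  C: 10
  H: 8
  N: 2
Molecular formula: C10H8N2.
  M = 10(12.0) + 8(1.007825) + 2(14.003074)
    = 120.000000 + 8.062600 + 28.006148 = 156.068748

156.0687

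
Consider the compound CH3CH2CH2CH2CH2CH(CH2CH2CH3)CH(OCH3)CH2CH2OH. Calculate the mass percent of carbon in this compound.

Element totals:
  C: 13
  H: 28
  O: 2
Molecular formula: C13H28O2.
Molar mass = 216.365 g/mol.
Mass from C: 13 × 12.011 = 156.143 g/mol.
%C = 156.143 / 216.365 × 100 = 72.17%.

72.17%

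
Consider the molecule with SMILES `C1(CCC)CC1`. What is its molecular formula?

C6H12

Atom tally by fragment:
  cyclopropane ring core → C:3 H:6
  (− 1 ring H displaced by substituents)
  + CH2CH2CH3 → C:3 H:7
Element totals:
  C: 6
  H: 12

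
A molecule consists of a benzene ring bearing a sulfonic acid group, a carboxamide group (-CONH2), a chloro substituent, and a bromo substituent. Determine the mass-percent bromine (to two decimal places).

25.40%

Atom tally by fragment:
  benzene ring core → C:6 H:6
  (− 4 ring H displaced by substituents)
  + SO3H → S:1 O:3 H:1
  + CONH2 → C:1 H:2 O:1 N:1
  + Cl → Cl:1
  + Br → Br:1
Element totals:
  C: 7
  H: 5
  Br: 1
  Cl: 1
  N: 1
  O: 4
  S: 1
Molecular formula: C7H5BrClNO4S.
Molar mass = 314.534 g/mol.
Mass from Br: 1 × 79.904 = 79.904 g/mol.
%Br = 79.904 / 314.534 × 100 = 25.40%.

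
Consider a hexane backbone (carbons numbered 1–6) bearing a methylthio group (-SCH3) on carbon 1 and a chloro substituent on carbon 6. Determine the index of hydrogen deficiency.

Atom tally by fragment:
  CH3SCH2 → C:2 H:5 S:1
  CH2 → C:1 H:2
  CH2 → C:1 H:2
  CH2 → C:1 H:2
  CH2 → C:1 H:2
  CH2Cl → C:1 H:2 Cl:1
Element totals:
  C: 7
  H: 15
  Cl: 1
  S: 1
Molecular formula: C7H15ClS.
DoU = (2C + 2 + N − H − X) / 2 = (2·7 + 2 + 0 − 15 − 1) / 2 = 0.

0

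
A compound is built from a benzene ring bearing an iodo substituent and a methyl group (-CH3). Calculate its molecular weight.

218.04 g/mol

Atom tally by fragment:
  benzene ring core → C:6 H:6
  (− 2 ring H displaced by substituents)
  + I → I:1
  + CH3 → C:1 H:3
Element totals:
  C: 7
  H: 7
  I: 1
Molecular formula: C7H7I.
  M = 7(12.011) + 7(1.008) + 126.904
    = 84.077 + 7.056 + 126.904 = 218.037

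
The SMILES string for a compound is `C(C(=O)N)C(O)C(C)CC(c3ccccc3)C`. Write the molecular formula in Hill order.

Atom tally by fragment:
  H2NOCCH2 → C:2 H:4 O:1 N:1
  CH(OH) → C:1 H:2 O:1
  CH(CH3) → C:2 H:4
  CH2 → C:1 H:2
  CH(C6H5) → C:7 H:6
  CH3 → C:1 H:3
Element totals:
  C: 14
  H: 21
  N: 1
  O: 2

C14H21NO2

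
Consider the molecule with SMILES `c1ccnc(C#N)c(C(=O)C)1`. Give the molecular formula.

C8H6N2O

Atom tally by fragment:
  pyridine ring core → C:5 H:5 N:1
  (− 2 ring H displaced by substituents)
  + CN → C:1 N:1
  + COCH3 → C:2 H:3 O:1
Element totals:
  C: 8
  H: 6
  N: 2
  O: 1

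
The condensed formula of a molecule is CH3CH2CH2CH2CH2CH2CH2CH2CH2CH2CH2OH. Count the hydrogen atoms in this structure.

Element totals:
  C: 11
  H: 24
  O: 1

24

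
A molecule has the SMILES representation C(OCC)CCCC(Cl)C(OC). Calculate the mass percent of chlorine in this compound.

Atom tally by fragment:
  C2H5OCH2 → C:3 H:7 O:1
  CH2 → C:1 H:2
  CH2 → C:1 H:2
  CH2 → C:1 H:2
  CH(Cl) → C:1 H:1 Cl:1
  CH2OCH3 → C:2 H:5 O:1
Element totals:
  C: 9
  H: 19
  Cl: 1
  O: 2
Molecular formula: C9H19ClO2.
Molar mass = 194.699 g/mol.
Mass from Cl: 1 × 35.45 = 35.450 g/mol.
%Cl = 35.450 / 194.699 × 100 = 18.21%.

18.21%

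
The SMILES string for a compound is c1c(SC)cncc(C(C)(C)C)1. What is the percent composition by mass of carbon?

66.25%

Atom tally by fragment:
  pyridine ring core → C:5 H:5 N:1
  (− 2 ring H displaced by substituents)
  + SCH3 → C:1 H:3 S:1
  + C(CH3)3 → C:4 H:9
Element totals:
  C: 10
  H: 15
  N: 1
  S: 1
Molecular formula: C10H15NS.
Molar mass = 181.297 g/mol.
Mass from C: 10 × 12.011 = 120.110 g/mol.
%C = 120.110 / 181.297 × 100 = 66.25%.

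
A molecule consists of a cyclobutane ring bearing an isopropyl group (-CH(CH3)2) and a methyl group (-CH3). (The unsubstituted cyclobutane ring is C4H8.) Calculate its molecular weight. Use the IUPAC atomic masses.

Atom tally by fragment:
  cyclobutane ring core → C:4 H:8
  (− 2 ring H displaced by substituents)
  + CH(CH3)2 → C:3 H:7
  + CH3 → C:1 H:3
Element totals:
  C: 8
  H: 16
Molecular formula: C8H16.
  M = 8(12.011) + 16(1.008)
    = 96.088 + 16.128 = 112.216

112.22 g/mol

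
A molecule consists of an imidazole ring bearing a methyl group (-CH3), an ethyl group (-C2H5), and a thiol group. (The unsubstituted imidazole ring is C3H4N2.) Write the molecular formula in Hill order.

C6H10N2S

Atom tally by fragment:
  imidazole ring core → C:3 H:4 N:2
  (− 3 ring H displaced by substituents)
  + CH3 → C:1 H:3
  + C2H5 → C:2 H:5
  + SH → S:1 H:1
Element totals:
  C: 6
  H: 10
  N: 2
  S: 1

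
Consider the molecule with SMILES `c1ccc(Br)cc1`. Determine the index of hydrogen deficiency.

4

Atom tally by fragment:
  benzene ring core → C:6 H:6
  (− 1 ring H displaced by substituents)
  + Br → Br:1
Element totals:
  C: 6
  H: 5
  Br: 1
Molecular formula: C6H5Br.
DoU = (2C + 2 + N − H − X) / 2 = (2·6 + 2 + 0 − 5 − 1) / 2 = 4.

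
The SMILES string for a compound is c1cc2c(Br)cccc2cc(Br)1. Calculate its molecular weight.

285.97 g/mol

Atom tally by fragment:
  naphthalene ring system core → C:10 H:8
  (− 2 ring H displaced by substituents)
  + Br → Br:1
  + Br → Br:1
Element totals:
  C: 10
  H: 6
  Br: 2
Molecular formula: C10H6Br2.
  M = 10(12.011) + 6(1.008) + 2(79.904)
    = 120.110 + 6.048 + 159.808 = 285.966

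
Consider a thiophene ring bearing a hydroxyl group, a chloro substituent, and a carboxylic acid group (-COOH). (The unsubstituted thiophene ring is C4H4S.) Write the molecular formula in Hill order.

C5H3ClO3S

Atom tally by fragment:
  thiophene ring core → C:4 H:4 S:1
  (− 3 ring H displaced by substituents)
  + OH → O:1 H:1
  + Cl → Cl:1
  + COOH → C:1 H:1 O:2
Element totals:
  C: 5
  H: 3
  Cl: 1
  O: 3
  S: 1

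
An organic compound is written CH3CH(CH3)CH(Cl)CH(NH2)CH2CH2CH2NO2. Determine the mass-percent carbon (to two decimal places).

Atom tally by fragment:
  CH3 → C:1 H:3
  CH(CH3) → C:2 H:4
  CH(Cl) → C:1 H:1 Cl:1
  CH(NH2) → C:1 H:3 N:1
  CH2 → C:1 H:2
  CH2 → C:1 H:2
  CH2NO2 → C:1 H:2 N:1 O:2
Element totals:
  C: 8
  H: 17
  Cl: 1
  N: 2
  O: 2
Molecular formula: C8H17ClN2O2.
Molar mass = 208.686 g/mol.
Mass from C: 8 × 12.011 = 96.088 g/mol.
%C = 96.088 / 208.686 × 100 = 46.04%.

46.04%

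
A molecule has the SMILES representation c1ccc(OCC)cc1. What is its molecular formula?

C8H10O

Atom tally by fragment:
  benzene ring core → C:6 H:6
  (− 1 ring H displaced by substituents)
  + OC2H5 → C:2 H:5 O:1
Element totals:
  C: 8
  H: 10
  O: 1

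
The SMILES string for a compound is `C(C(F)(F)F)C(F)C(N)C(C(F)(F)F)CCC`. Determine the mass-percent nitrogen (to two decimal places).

Atom tally by fragment:
  F3CCH2 → C:2 H:2 F:3
  CH(F) → C:1 H:1 F:1
  CH(NH2) → C:1 H:3 N:1
  CH(CF3) → C:2 H:1 F:3
  CH2 → C:1 H:2
  CH2 → C:1 H:2
  CH3 → C:1 H:3
Element totals:
  C: 9
  H: 14
  F: 7
  N: 1
Molecular formula: C9H14F7N.
Molar mass = 269.204 g/mol.
Mass from N: 1 × 14.007 = 14.007 g/mol.
%N = 14.007 / 269.204 × 100 = 5.20%.

5.20%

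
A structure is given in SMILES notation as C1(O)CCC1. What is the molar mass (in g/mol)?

72.11 g/mol

Atom tally by fragment:
  cyclobutane ring core → C:4 H:8
  (− 1 ring H displaced by substituents)
  + OH → O:1 H:1
Element totals:
  C: 4
  H: 8
  O: 1
Molecular formula: C4H8O.
  M = 4(12.011) + 8(1.008) + 15.999
    = 48.044 + 8.064 + 15.999 = 72.107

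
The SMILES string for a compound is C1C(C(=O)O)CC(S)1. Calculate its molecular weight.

Atom tally by fragment:
  cyclobutane ring core → C:4 H:8
  (− 2 ring H displaced by substituents)
  + COOH → C:1 H:1 O:2
  + SH → S:1 H:1
Element totals:
  C: 5
  H: 8
  O: 2
  S: 1
Molecular formula: C5H8O2S.
  M = 5(12.011) + 8(1.008) + 2(15.999) + 32.06
    = 60.055 + 8.064 + 31.998 + 32.060 = 132.177

132.18 g/mol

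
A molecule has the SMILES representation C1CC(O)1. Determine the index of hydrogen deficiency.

Atom tally by fragment:
  cyclopropane ring core → C:3 H:6
  (− 1 ring H displaced by substituents)
  + OH → O:1 H:1
Element totals:
  C: 3
  H: 6
  O: 1
Molecular formula: C3H6O.
DoU = (2C + 2 + N − H − X) / 2 = (2·3 + 2 + 0 − 6 − 0) / 2 = 1.

1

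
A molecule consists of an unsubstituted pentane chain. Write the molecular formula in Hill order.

C5H12

Atom tally by fragment:
  CH3 → C:1 H:3
  CH2 → C:1 H:2
  CH2 → C:1 H:2
  CH2 → C:1 H:2
  CH3 → C:1 H:3
Element totals:
  C: 5
  H: 12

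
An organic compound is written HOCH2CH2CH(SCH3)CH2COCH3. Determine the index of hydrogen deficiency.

Atom tally by fragment:
  HOCH2CH2 → C:2 H:5 O:1
  CH(SCH3) → C:2 H:4 S:1
  CH2COCH3 → C:3 H:5 O:1
Element totals:
  C: 7
  H: 14
  O: 2
  S: 1
Molecular formula: C7H14O2S.
DoU = (2C + 2 + N − H − X) / 2 = (2·7 + 2 + 0 − 14 − 0) / 2 = 1.

1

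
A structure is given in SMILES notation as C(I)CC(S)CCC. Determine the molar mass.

244.13 g/mol

Atom tally by fragment:
  ICH2 → C:1 H:2 I:1
  CH2 → C:1 H:2
  CH(SH) → C:1 H:2 S:1
  CH2 → C:1 H:2
  CH2 → C:1 H:2
  CH3 → C:1 H:3
Element totals:
  C: 6
  H: 13
  I: 1
  S: 1
Molecular formula: C6H13IS.
  M = 6(12.011) + 13(1.008) + 126.904 + 32.06
    = 72.066 + 13.104 + 126.904 + 32.060 = 244.134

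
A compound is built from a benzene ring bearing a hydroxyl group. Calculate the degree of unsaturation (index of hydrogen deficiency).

4

Atom tally by fragment:
  benzene ring core → C:6 H:6
  (− 1 ring H displaced by substituents)
  + OH → O:1 H:1
Element totals:
  C: 6
  H: 6
  O: 1
Molecular formula: C6H6O.
DoU = (2C + 2 + N − H − X) / 2 = (2·6 + 2 + 0 − 6 − 0) / 2 = 4.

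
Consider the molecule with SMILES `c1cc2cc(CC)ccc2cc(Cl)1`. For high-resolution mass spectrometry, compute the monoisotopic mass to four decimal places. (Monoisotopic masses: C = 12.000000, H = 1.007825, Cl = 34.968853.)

190.0549

Atom tally by fragment:
  naphthalene ring system core → C:10 H:8
  (− 2 ring H displaced by substituents)
  + C2H5 → C:2 H:5
  + Cl → Cl:1
Element totals:
  C: 12
  H: 11
  Cl: 1
Molecular formula: C12H11Cl.
  M = 12(12.0) + 11(1.007825) + 34.968853
    = 144.000000 + 11.086075 + 34.968853 = 190.054928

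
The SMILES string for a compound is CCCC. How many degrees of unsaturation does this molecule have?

Atom tally by fragment:
  CH3 → C:1 H:3
  CH2 → C:1 H:2
  CH2 → C:1 H:2
  CH3 → C:1 H:3
Element totals:
  C: 4
  H: 10
Molecular formula: C4H10.
DoU = (2C + 2 + N − H − X) / 2 = (2·4 + 2 + 0 − 10 − 0) / 2 = 0.

0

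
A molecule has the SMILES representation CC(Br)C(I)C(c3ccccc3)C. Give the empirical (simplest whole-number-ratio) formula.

Atom tally by fragment:
  CH3 → C:1 H:3
  CH(Br) → C:1 H:1 Br:1
  CH(I) → C:1 H:1 I:1
  CH(C6H5) → C:7 H:6
  CH3 → C:1 H:3
Element totals:
  C: 11
  H: 14
  Br: 1
  I: 1
Molecular formula: C11H14BrI.
gcd of subscripts (1, 11, 14, 1) = 1, so the empirical formula equals the molecular formula.

C11H14BrI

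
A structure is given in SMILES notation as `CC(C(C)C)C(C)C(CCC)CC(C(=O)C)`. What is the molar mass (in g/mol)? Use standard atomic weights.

226.40 g/mol

Atom tally by fragment:
  CH3 → C:1 H:3
  CH(CH(CH3)2) → C:4 H:8
  CH(CH3) → C:2 H:4
  CH(CH2CH2CH3) → C:4 H:8
  CH2 → C:1 H:2
  CH2COCH3 → C:3 H:5 O:1
Element totals:
  C: 15
  H: 30
  O: 1
Molecular formula: C15H30O.
  M = 15(12.011) + 30(1.008) + 15.999
    = 180.165 + 30.240 + 15.999 = 226.404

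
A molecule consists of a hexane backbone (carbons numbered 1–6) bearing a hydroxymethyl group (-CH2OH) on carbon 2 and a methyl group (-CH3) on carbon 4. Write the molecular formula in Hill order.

Atom tally by fragment:
  CH3 → C:1 H:3
  CH(CH2OH) → C:2 H:4 O:1
  CH2 → C:1 H:2
  CH(CH3) → C:2 H:4
  CH2 → C:1 H:2
  CH3 → C:1 H:3
Element totals:
  C: 8
  H: 18
  O: 1

C8H18O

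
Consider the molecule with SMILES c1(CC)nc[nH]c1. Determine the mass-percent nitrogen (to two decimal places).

Atom tally by fragment:
  imidazole ring core → C:3 H:4 N:2
  (− 1 ring H displaced by substituents)
  + C2H5 → C:2 H:5
Element totals:
  C: 5
  H: 8
  N: 2
Molecular formula: C5H8N2.
Molar mass = 96.133 g/mol.
Mass from N: 2 × 14.007 = 28.014 g/mol.
%N = 28.014 / 96.133 × 100 = 29.14%.

29.14%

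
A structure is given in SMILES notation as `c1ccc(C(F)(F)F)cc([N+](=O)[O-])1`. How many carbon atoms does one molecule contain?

7

Atom tally by fragment:
  benzene ring core → C:6 H:6
  (− 2 ring H displaced by substituents)
  + CF3 → C:1 F:3
  + NO2 → N:1 O:2
Element totals:
  C: 7
  H: 4
  F: 3
  N: 1
  O: 2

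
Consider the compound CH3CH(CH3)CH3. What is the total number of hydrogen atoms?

Element totals:
  C: 4
  H: 10

10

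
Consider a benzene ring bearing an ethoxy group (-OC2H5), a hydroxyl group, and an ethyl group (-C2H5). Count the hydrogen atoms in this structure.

14

Atom tally by fragment:
  benzene ring core → C:6 H:6
  (− 3 ring H displaced by substituents)
  + OC2H5 → C:2 H:5 O:1
  + OH → O:1 H:1
  + C2H5 → C:2 H:5
Element totals:
  C: 10
  H: 14
  O: 2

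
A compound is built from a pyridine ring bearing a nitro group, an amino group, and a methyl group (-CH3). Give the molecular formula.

Atom tally by fragment:
  pyridine ring core → C:5 H:5 N:1
  (− 3 ring H displaced by substituents)
  + NO2 → N:1 O:2
  + NH2 → N:1 H:2
  + CH3 → C:1 H:3
Element totals:
  C: 6
  H: 7
  N: 3
  O: 2

C6H7N3O2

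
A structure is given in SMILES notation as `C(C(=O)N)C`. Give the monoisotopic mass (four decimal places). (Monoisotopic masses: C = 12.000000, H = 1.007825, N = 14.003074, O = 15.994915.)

73.0528

Atom tally by fragment:
  H2NOCCH2 → C:2 H:4 O:1 N:1
  CH3 → C:1 H:3
Element totals:
  C: 3
  H: 7
  N: 1
  O: 1
Molecular formula: C3H7NO.
  M = 3(12.0) + 7(1.007825) + 14.003074 + 15.994915
    = 36.000000 + 7.054775 + 14.003074 + 15.994915 = 73.052764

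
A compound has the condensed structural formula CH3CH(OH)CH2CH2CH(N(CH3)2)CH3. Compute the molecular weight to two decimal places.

145.25 g/mol

Atom tally by fragment:
  CH3 → C:1 H:3
  CH(OH) → C:1 H:2 O:1
  CH2 → C:1 H:2
  CH2 → C:1 H:2
  CH(N(CH3)2) → C:3 H:7 N:1
  CH3 → C:1 H:3
Element totals:
  C: 8
  H: 19
  N: 1
  O: 1
Molecular formula: C8H19NO.
  M = 8(12.011) + 19(1.008) + 14.007 + 15.999
    = 96.088 + 19.152 + 14.007 + 15.999 = 145.246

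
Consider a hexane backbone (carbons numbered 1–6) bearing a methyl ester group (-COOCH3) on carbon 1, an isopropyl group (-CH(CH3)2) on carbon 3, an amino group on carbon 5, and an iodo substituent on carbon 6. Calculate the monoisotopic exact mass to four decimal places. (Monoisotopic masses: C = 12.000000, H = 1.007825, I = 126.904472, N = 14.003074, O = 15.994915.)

327.0695

Atom tally by fragment:
  CH3OOCCH2 → C:3 H:5 O:2
  CH2 → C:1 H:2
  CH(CH(CH3)2) → C:4 H:8
  CH2 → C:1 H:2
  CH(NH2) → C:1 H:3 N:1
  CH2I → C:1 H:2 I:1
Element totals:
  C: 11
  H: 22
  I: 1
  N: 1
  O: 2
Molecular formula: C11H22INO2.
  M = 11(12.0) + 22(1.007825) + 126.904472 + 14.003074 + 2(15.994915)
    = 132.000000 + 22.172150 + 126.904472 + 14.003074 + 31.989830 = 327.069526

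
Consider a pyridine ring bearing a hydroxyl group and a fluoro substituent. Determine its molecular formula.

Atom tally by fragment:
  pyridine ring core → C:5 H:5 N:1
  (− 2 ring H displaced by substituents)
  + OH → O:1 H:1
  + F → F:1
Element totals:
  C: 5
  H: 4
  F: 1
  N: 1
  O: 1

C5H4FNO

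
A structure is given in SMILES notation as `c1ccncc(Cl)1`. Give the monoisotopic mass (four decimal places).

113.0032

Atom tally by fragment:
  pyridine ring core → C:5 H:5 N:1
  (− 1 ring H displaced by substituents)
  + Cl → Cl:1
Element totals:
  C: 5
  H: 4
  Cl: 1
  N: 1
Molecular formula: C5H4ClN.
  M = 5(12.0) + 4(1.007825) + 34.968853 + 14.003074
    = 60.000000 + 4.031300 + 34.968853 + 14.003074 = 113.003227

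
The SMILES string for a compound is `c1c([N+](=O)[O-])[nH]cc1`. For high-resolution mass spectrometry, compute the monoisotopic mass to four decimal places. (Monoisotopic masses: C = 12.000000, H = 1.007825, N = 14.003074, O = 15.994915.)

112.0273

Atom tally by fragment:
  pyrrole ring core → C:4 H:5 N:1
  (− 1 ring H displaced by substituents)
  + NO2 → N:1 O:2
Element totals:
  C: 4
  H: 4
  N: 2
  O: 2
Molecular formula: C4H4N2O2.
  M = 4(12.0) + 4(1.007825) + 2(14.003074) + 2(15.994915)
    = 48.000000 + 4.031300 + 28.006148 + 31.989830 = 112.027278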